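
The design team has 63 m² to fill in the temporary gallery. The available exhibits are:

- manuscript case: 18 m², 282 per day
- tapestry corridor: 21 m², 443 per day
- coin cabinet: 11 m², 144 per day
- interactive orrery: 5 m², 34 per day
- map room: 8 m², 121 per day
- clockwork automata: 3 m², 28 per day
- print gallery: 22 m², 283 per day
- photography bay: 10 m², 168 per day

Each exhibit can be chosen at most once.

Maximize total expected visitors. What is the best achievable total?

Density check — tapestry corridor 21.10, photography bay 16.80, manuscript case 15.67 are the best per m².
Taking the top-ratio exhibits first gives manuscript case + tapestry corridor + map room + clockwork automata + photography bay for 1042 (60 m²).
The 8 m² tied up in map room is better spent on coin cabinet — total rises to 1065 (63 m²).
Every other selection either busts 63 m² or fails to beat 1065.

1065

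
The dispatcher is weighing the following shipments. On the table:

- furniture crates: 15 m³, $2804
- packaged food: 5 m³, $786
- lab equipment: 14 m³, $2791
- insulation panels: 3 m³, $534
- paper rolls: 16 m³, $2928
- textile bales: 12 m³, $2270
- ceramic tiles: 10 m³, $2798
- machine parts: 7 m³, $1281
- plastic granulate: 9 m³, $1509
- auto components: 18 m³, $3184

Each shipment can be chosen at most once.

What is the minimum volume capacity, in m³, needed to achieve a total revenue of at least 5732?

Need the lightest bundle worth ≥ 5732.
lab equipment + insulation panels + ceramic tiles: 6123 revenue at 27 m³.
Any bundle with less than 27 m³ falls short of 5732.

27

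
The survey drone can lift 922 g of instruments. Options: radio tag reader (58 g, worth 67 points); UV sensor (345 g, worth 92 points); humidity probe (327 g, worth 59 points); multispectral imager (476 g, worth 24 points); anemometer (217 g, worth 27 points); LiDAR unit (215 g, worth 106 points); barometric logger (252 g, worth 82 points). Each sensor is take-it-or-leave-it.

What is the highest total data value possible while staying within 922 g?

347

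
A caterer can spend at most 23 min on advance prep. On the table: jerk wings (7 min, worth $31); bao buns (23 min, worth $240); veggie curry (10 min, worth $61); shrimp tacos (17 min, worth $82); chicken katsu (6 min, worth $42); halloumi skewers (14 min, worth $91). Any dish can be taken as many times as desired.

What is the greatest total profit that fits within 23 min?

240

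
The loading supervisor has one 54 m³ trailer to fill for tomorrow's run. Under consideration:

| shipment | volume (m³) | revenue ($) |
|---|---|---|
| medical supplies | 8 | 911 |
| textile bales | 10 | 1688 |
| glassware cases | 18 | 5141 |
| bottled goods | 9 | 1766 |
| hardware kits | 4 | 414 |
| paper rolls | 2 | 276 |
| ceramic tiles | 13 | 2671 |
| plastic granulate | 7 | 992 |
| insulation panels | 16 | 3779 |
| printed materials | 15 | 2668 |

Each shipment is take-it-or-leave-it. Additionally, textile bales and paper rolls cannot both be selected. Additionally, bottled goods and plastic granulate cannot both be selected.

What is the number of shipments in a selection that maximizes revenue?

4

Optimal total is 12583.
One optimal bundle: glassware cases + ceramic tiles + plastic granulate + insulation panels (54 m³).
Any selection reaching 12583 contains exactly 4 shipments.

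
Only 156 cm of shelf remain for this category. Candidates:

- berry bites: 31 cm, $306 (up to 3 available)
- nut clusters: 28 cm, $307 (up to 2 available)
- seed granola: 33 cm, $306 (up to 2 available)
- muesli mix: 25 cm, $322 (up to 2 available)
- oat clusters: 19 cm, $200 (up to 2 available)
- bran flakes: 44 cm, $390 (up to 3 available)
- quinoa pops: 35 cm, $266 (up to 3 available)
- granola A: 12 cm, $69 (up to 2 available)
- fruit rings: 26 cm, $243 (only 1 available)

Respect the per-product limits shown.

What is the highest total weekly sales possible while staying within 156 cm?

A density-first pass picks 2×nut clusters + 2×muesli mix + 2×oat clusters + granola A — 1727 at 156 cm.
Dropping oat clusters and granola A frees 31 cm; slotting in berry bites (31 cm) lifts the total to 1764 at 156 cm.

1764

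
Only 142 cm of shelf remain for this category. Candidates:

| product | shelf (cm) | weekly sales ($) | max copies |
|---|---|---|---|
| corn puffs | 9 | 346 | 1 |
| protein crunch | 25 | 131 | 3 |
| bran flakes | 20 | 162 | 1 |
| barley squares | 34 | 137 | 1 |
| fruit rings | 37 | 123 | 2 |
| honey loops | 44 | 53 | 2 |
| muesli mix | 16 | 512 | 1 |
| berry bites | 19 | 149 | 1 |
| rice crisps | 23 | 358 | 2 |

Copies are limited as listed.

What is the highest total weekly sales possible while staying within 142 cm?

2016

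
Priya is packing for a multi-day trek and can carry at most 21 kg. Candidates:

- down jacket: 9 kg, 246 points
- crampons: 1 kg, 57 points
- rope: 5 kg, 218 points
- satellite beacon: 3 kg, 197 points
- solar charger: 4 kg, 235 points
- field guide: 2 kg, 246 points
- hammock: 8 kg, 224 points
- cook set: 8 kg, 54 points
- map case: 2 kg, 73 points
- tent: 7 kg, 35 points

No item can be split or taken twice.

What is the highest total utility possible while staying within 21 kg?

Filling by ratio: crampons + rope + satellite beacon + solar charger + field guide + map case for 1026, with 4 kg left unused.
Replace rope with down jacket: the trade gains 28 net, giving 1054 at 21 kg.
The closest alternative, crampons + satellite beacon + solar charger + field guide + hammock + map case, reaches only 1032.

1054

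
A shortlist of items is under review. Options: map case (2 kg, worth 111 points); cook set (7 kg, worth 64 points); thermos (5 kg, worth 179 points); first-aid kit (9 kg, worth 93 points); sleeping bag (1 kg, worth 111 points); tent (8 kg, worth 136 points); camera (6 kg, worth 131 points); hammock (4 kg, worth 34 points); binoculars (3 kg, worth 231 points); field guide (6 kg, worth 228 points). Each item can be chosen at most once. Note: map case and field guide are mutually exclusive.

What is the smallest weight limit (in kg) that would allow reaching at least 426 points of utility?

Minimise kg subject to total utility ≥ 426.
Taking map case + sleeping bag + binoculars gives 453 (≥ 426) for 6 kg.
Any bundle with less than 6 kg falls short of 426.

6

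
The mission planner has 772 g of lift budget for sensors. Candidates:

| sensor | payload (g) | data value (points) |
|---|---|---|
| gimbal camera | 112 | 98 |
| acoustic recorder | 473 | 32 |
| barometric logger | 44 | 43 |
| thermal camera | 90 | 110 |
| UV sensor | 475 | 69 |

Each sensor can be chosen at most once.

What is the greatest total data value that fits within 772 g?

Taking gimbal camera + barometric logger + thermal camera + UV sensor: 721 g used, 320 in data value.
Runner-up gimbal camera + acoustic recorder + barometric logger + thermal camera tops out at 283.

320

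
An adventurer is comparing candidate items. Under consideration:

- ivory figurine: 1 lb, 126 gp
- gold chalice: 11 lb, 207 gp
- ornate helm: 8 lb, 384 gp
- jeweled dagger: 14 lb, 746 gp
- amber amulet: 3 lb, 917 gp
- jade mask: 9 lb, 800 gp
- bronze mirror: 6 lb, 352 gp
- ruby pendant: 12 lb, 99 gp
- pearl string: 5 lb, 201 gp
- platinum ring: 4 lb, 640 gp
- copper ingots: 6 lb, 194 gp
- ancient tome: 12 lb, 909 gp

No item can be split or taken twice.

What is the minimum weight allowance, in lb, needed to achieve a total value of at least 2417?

17

Need the lightest bundle worth ≥ 2417.
ivory figurine + amber amulet + jade mask + platinum ring: 2483 value at 17 lb.
Any bundle with less than 17 lb falls short of 2417.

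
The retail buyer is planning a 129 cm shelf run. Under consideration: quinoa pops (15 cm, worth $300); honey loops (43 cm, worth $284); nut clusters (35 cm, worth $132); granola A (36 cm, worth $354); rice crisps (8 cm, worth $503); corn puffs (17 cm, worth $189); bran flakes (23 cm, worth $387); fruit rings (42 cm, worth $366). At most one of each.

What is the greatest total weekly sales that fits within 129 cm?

1910

The ratio heuristic lands on quinoa pops + granola A + rice crisps + corn puffs + bran flakes (1733) but leaves 30 cm idle.
Dropping corn puffs frees 17 cm; slotting in fruit rings (42 cm) lifts the total to 1910 at 124 cm.
Runner-up quinoa pops + honey loops + granola A + rice crisps + bran flakes tops out at 1828.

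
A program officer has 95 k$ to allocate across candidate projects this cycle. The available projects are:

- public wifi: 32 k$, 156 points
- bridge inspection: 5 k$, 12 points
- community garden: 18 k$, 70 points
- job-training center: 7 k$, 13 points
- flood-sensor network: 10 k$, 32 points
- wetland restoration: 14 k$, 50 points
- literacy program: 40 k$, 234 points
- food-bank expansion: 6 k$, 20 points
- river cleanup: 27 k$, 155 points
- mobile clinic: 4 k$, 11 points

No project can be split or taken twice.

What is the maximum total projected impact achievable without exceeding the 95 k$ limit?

Ranking by ratio (projected impact/k$): literacy program 5.85, river cleanup 5.74, public wifi 4.88, community garden 3.89.
Taking the top-ratio projects first gives community garden + literacy program + food-bank expansion + river cleanup + mobile clinic for 490 (95 k$).
Dropping food-bank expansion and mobile clinic frees 10 k$; slotting in flood-sensor network (10 k$) lifts the total to 491 at 95 k$.

491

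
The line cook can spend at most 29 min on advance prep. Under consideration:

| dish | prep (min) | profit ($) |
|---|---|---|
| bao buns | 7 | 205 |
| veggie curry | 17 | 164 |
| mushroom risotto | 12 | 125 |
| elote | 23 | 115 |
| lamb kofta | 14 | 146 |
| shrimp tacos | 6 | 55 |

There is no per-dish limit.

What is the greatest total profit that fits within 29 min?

Taking 4×bao buns: 28 min used, 820 in profit.
Every other selection either busts 29 min or fails to beat 820.

820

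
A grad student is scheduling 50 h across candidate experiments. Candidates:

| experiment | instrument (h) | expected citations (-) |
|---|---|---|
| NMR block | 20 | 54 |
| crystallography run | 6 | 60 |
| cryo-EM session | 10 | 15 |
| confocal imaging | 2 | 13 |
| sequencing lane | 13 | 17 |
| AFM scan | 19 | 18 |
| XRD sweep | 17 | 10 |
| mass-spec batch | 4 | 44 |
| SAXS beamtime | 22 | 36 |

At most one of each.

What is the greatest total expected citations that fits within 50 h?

188

By expected citations per h: mass-spec batch 11.00, crystallography run 10.00, confocal imaging 6.50 lead.
Greedy by ratio would take NMR block + crystallography run + cryo-EM session + confocal imaging + mass-spec batch: 42 h used, total 186.
Replace cryo-EM session with sequencing lane: the trade gains 2 net, giving 188 at 45 h.
An exhaustive check of the 512 subsets confirms 188.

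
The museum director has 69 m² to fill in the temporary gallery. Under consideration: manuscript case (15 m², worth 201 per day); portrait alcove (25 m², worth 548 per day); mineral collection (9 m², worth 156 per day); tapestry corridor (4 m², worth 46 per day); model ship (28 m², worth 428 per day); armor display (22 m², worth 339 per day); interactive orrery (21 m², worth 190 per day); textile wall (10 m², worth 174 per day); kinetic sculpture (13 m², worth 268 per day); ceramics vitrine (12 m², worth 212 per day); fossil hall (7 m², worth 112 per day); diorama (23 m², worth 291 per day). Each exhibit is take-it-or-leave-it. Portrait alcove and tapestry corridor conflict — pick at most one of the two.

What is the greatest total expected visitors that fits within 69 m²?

1358

Best packing: portrait alcove + mineral collection + textile wall + kinetic sculpture + ceramics vitrine — 69 m², 1358 total.
No other feasible combination exceeds 1358.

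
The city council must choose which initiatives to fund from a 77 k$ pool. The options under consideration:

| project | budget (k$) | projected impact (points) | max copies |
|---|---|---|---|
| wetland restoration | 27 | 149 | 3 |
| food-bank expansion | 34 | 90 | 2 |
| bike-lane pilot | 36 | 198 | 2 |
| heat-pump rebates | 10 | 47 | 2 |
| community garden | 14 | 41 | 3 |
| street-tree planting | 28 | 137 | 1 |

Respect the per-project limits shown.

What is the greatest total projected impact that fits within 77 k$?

Ranking by ratio (projected impact/k$): wetland restoration 5.52, bike-lane pilot 5.50, street-tree planting 4.89.
The ratio heuristic lands on 2×wetland restoration + 2×heat-pump rebates (392) but leaves 3 k$ idle.
Dropping 2×wetland restoration and 2×heat-pump rebates frees 74 k$; slotting in 2×bike-lane pilot (72 k$) lifts the total to 396 at 72 k$.

396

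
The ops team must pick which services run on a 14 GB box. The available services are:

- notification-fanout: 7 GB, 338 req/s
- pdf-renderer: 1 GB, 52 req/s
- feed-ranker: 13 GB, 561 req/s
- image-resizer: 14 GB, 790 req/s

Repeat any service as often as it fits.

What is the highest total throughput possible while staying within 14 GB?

790

The ratio ordering already packs tightly: image-resizer, 14 GB, 790.
Nothing else within 14 GB beats 790.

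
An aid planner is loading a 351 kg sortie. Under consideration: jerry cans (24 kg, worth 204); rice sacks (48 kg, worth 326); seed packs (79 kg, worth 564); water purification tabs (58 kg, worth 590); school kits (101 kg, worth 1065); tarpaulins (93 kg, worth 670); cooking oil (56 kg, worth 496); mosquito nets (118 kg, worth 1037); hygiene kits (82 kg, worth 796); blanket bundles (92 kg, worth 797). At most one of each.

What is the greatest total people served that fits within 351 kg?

A density-first pass picks jerry cans + water purification tabs + school kits + cooking oil + hygiene kits — 3151 at 321 kg.
Replace jerry cans with rice sacks: the trade gains 122 net, giving 3273 at 345 kg.
The spare 6 kg is too small for any remaining supply, and no exchange beats 3273.

3273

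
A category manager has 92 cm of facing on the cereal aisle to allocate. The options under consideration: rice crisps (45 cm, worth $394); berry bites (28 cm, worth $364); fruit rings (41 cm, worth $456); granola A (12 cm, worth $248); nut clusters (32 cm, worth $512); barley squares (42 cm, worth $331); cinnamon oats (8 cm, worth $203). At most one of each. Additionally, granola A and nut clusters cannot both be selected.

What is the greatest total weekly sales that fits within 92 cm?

1271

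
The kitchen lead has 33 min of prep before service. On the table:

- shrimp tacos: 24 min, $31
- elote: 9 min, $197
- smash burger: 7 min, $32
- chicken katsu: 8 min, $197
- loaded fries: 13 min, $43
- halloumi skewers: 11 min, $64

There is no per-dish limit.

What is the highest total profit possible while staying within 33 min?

788

Ranking by ratio (profit/min): chicken katsu 24.62, elote 21.89, halloumi skewers 5.82, smash burger 4.57.
Elote + 3×chicken katsu uses 33 of the 33 min and totals 788.
Every other selection either busts 33 min or fails to beat 788.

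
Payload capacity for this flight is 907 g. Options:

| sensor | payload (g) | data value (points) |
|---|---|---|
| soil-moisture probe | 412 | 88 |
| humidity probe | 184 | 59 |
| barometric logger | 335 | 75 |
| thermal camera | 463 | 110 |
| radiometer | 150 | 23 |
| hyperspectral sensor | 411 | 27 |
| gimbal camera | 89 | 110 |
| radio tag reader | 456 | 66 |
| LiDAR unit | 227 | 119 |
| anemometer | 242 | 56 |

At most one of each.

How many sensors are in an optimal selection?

5

Optimal total is 367.
One optimal bundle: humidity probe + radiometer + gimbal camera + LiDAR unit + anemometer (892 g).
Any selection reaching 367 contains exactly 5 sensors.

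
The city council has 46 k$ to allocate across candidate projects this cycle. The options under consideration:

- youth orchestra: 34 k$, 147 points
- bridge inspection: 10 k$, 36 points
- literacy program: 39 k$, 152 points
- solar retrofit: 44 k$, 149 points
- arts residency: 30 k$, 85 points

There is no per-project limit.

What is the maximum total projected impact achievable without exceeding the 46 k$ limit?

Youth orchestra + bridge inspection uses 44 of the 46 k$ and totals 183.

183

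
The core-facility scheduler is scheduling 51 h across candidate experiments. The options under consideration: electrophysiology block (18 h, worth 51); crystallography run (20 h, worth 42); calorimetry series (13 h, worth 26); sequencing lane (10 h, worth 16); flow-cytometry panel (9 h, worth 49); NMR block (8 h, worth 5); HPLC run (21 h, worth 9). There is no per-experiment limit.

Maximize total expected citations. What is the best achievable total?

Best packing: 5×flow-cytometry panel — 45 h, 245 total.
Nothing else within 51 h beats 245.

245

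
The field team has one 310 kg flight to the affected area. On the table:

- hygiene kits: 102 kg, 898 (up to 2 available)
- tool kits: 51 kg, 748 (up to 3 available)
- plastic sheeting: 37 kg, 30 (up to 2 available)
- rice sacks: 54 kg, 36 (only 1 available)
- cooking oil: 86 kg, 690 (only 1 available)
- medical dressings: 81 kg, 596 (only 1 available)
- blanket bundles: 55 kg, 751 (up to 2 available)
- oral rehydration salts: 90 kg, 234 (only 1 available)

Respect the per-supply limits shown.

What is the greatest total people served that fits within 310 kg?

The ratio heuristic lands on 3×tool kits + plastic sheeting + 2×blanket bundles (3776) but leaves 10 kg idle.
Replace plastic sheeting and blanket bundles with hygiene kits: the trade gains 117 net, giving 3893 at 310 kg.

3893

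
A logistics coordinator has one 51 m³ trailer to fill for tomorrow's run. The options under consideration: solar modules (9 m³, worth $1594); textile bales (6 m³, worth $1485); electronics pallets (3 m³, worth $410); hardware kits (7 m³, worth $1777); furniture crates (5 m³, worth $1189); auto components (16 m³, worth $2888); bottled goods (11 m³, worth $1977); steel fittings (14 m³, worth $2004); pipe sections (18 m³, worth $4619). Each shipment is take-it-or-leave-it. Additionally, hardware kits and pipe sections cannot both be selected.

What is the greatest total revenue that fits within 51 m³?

Taking textile bales + auto components + bottled goods + pipe sections: 51 m³ used, 10969 in revenue.
That's the maximum — no feasible swap from here does better than 10969.

10969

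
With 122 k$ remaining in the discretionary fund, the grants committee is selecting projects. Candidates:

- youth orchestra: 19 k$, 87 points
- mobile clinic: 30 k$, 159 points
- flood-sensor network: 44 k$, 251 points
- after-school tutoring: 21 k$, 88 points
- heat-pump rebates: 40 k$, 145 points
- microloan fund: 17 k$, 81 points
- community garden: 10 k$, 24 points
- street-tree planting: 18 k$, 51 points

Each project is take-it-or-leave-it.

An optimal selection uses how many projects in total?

5

Best achievable projected impact is 603.
One optimal bundle: mobile clinic + flood-sensor network + after-school tutoring + microloan fund + community garden (122 k$).
All optima have 5 projects.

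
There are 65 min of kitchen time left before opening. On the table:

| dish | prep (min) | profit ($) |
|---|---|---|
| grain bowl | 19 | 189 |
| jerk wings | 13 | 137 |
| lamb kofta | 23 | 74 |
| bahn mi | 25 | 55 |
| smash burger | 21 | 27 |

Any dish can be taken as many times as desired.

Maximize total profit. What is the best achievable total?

Density check — jerk wings 10.54, grain bowl 9.95, lamb kofta 3.22, bahn mi 2.20 are the best per min.
Best packing: 5×jerk wings — 65 min, 685 total.
No other feasible combination exceeds 685.

685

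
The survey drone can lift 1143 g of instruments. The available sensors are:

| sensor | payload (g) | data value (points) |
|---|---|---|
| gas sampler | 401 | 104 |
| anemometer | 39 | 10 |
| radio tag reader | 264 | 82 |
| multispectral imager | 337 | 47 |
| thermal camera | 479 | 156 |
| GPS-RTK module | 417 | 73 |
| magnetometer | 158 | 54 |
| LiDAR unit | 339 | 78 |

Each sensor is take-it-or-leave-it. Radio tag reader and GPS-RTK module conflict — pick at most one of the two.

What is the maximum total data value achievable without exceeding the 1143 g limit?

326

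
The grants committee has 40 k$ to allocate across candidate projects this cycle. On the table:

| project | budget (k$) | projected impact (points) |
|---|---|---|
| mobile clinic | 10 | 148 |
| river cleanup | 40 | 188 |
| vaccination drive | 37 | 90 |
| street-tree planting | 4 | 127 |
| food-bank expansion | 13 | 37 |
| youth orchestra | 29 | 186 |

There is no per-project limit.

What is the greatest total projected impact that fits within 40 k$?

By projected impact per k$: street-tree planting 31.75, mobile clinic 14.80, youth orchestra 6.41 lead.
The ratio ordering already packs tightly: 10×street-tree planting, 40 k$, 1270.

1270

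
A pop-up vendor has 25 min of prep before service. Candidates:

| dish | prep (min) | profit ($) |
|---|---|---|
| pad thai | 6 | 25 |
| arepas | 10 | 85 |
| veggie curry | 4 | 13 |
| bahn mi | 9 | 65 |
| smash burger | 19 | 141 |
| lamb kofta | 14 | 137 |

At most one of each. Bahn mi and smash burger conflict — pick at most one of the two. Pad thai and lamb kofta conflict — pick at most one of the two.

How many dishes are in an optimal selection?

The maximum profit within 25 min is 222.
For example arepas + lamb kofta achieves it, using 24 min.
Any selection reaching 222 contains exactly 2 dishes.

2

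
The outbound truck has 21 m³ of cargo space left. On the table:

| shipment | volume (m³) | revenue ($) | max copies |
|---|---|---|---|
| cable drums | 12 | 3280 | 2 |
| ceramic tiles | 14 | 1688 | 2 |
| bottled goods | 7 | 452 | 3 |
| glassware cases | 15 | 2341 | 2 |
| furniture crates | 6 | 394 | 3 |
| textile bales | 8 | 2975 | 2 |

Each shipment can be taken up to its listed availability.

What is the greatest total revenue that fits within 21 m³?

6255

A density-first pass picks 2×textile bales — 5950 at 16 m³.
Dropping textile bales frees 8 m³; slotting in cable drums (12 m³) lifts the total to 6255 at 20 m³.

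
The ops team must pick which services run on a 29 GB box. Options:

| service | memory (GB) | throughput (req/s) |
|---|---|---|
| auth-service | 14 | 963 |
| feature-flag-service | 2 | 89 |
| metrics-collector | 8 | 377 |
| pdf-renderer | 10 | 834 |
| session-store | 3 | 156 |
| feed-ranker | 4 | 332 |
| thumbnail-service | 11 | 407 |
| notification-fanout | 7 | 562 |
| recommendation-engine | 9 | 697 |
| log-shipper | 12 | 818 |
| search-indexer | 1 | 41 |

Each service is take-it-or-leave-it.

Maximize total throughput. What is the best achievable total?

Ranking by ratio (throughput/GB): pdf-renderer 83.40, feed-ranker 83.00, notification-fanout 80.29, recommendation-engine 77.44.
A density-first pass picks feature-flag-service + pdf-renderer + session-store + feed-ranker + notification-fanout + search-indexer — 2014 at 27 GB.
Dropping feature-flag-service and feed-ranker and search-indexer frees 7 GB; slotting in recommendation-engine (9 GB) lifts the total to 2249 at 29 GB.
Nothing else within 29 GB beats 2249.

2249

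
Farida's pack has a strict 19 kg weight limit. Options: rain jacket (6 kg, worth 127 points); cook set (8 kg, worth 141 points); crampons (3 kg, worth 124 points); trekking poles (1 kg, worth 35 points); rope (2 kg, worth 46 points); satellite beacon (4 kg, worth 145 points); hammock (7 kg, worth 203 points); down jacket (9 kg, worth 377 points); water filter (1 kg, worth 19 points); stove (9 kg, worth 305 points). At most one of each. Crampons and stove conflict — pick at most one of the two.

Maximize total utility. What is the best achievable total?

727

By utility per kg: down jacket 41.89, crampons 41.33, satellite beacon 36.25 lead.
Best packing: crampons + trekking poles + rope + satellite beacon + down jacket — 19 kg, 727 total.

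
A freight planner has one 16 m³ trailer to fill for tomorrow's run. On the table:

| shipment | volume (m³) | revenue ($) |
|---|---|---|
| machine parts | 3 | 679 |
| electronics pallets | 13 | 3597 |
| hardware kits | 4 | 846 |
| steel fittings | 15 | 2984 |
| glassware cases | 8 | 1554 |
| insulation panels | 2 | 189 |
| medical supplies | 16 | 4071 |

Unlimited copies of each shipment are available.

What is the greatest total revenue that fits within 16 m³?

By revenue per m³: electronics pallets 276.69, medical supplies 254.44, machine parts 226.33 lead.
Machine parts + electronics pallets uses 16 of the 16 m³ and totals 4276.
No other feasible combination exceeds 4276.

4276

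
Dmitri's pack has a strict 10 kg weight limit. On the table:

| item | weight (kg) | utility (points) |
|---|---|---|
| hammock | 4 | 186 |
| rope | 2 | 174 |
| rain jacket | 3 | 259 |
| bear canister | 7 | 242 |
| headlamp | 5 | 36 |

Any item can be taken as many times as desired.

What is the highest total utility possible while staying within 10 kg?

By utility per kg: rope 87.00, rain jacket 86.33, hammock 46.50, bear canister 34.57 lead.
5×rope uses 10 of the 10 kg and totals 870.
That's the maximum — no swap from here does better than 870.

870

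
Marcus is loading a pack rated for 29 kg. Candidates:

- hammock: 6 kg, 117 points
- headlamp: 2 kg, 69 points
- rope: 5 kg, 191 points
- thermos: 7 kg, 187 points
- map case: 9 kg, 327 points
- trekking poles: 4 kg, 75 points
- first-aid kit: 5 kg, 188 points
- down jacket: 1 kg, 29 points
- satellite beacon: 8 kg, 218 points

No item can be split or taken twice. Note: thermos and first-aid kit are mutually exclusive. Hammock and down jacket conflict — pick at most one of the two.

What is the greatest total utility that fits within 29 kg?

993

Density check — rope 38.20, first-aid kit 37.60, map case 36.33, headlamp 34.50 are the best per kg.
Taking headlamp + rope + map case + first-aid kit + satellite beacon: 29 kg used, 993 in utility.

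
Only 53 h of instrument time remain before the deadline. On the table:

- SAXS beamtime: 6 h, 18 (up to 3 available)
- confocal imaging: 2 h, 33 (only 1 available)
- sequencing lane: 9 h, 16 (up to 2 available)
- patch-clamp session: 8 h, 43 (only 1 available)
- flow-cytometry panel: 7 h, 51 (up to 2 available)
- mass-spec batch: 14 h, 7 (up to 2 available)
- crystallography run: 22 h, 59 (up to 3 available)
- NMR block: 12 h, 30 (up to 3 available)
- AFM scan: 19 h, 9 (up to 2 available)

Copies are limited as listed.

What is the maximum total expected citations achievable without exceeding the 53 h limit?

255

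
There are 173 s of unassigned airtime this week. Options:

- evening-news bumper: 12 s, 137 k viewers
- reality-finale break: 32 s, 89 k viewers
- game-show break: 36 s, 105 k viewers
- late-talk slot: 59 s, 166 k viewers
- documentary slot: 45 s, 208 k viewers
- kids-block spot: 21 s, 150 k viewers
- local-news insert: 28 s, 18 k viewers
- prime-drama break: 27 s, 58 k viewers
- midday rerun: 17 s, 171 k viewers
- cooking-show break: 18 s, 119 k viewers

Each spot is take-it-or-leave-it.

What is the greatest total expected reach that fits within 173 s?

951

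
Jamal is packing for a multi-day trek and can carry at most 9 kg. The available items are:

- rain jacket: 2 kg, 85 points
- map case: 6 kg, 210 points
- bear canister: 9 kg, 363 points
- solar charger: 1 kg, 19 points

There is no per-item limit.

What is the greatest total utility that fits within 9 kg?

363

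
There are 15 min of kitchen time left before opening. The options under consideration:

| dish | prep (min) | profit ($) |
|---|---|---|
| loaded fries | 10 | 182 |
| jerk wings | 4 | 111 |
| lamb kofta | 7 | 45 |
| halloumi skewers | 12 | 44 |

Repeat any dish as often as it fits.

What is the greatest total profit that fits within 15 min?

Best packing: 3×jerk wings — 12 min, 333 total.

333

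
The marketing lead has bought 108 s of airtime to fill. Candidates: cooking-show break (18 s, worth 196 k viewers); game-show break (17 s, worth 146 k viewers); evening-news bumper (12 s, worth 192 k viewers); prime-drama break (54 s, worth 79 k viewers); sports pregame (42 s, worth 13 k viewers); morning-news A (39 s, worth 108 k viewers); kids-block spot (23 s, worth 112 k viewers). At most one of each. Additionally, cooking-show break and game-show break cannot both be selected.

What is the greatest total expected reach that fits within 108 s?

608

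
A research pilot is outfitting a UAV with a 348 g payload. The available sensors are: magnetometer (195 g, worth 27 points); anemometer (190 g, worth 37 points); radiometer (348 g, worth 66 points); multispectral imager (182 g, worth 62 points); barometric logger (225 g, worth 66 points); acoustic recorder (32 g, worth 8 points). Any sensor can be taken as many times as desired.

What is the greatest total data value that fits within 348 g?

Ranking by ratio (data value/g): multispectral imager 0.34, barometric logger 0.29, acoustic recorder 0.25, anemometer 0.19.
The ratio ordering already packs tightly: multispectral imager + 5×acoustic recorder, 342 g, 102.
That's the maximum — no swap from here does better than 102.

102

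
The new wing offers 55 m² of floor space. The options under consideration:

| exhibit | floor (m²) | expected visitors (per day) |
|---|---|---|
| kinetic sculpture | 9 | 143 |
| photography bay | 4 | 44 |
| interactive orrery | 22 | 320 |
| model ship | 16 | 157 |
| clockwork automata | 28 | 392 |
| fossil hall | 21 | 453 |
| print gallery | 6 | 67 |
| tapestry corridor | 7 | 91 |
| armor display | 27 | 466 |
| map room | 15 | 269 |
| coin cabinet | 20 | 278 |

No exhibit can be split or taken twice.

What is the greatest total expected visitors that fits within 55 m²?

1010

By expected visitors per m²: fossil hall 21.57, map room 17.93, armor display 17.26 lead.
Taking the top-ratio exhibits first gives kinetic sculpture + fossil hall + tapestry corridor + map room for 956 (52 m²).
The 24 m² tied up in kinetic sculpture and map room is better spent on armor display — total rises to 1010 (55 m²).
Nothing else within 55 m² beats 1010.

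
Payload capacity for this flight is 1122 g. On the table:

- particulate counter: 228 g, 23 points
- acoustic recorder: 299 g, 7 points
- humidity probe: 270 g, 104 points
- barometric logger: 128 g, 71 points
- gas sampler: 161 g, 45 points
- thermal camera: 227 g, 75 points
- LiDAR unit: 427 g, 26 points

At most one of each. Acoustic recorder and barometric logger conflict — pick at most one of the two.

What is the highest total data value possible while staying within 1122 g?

318

Best packing: particulate counter + humidity probe + barometric logger + gas sampler + thermal camera — 1014 g, 318 total.
That's the maximum — no feasible swap from here does better than 318.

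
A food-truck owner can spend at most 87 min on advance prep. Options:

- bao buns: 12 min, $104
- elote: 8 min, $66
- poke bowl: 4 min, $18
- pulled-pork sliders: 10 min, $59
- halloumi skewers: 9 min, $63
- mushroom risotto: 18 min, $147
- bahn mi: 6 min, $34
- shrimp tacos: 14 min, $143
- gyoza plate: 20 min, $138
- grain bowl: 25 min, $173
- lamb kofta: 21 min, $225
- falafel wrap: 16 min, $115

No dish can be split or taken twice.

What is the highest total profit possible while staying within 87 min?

The ratio heuristic lands on bao buns + elote + poke bowl + halloumi skewers + mushroom risotto + shrimp tacos + lamb kofta (766) but leaves 1 min idle.
Using the slack differently, bao buns + mushroom risotto + bahn mi + shrimp tacos + lamb kofta + falafel wrap comes to 768 at 87 min.
Every other selection either busts 87 min or fails to beat 768.

768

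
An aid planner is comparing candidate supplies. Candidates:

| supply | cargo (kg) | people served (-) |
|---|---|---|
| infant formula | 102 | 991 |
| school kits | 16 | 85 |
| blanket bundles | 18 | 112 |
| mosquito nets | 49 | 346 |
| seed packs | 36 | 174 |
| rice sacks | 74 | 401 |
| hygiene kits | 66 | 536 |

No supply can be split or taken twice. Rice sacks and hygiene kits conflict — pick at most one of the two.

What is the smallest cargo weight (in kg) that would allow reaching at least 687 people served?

100

Minimise kg subject to total people served ≥ 687.
school kits + blanket bundles + hygiene kits: 733 people served at 100 kg.
Below 100 kg the best achievable stays under 687.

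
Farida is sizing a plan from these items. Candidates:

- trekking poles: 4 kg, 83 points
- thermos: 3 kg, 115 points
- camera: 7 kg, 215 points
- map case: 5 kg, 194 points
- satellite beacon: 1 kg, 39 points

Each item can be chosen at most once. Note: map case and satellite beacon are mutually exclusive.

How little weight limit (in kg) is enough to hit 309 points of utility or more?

8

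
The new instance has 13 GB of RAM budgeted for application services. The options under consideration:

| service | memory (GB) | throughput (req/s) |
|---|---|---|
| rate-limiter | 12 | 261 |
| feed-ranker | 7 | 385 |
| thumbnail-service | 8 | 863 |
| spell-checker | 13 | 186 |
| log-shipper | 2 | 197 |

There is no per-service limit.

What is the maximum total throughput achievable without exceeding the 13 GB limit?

The ratio ordering already packs tightly: thumbnail-service + 2×log-shipper, 12 GB, 1257.
No other feasible combination exceeds 1257.

1257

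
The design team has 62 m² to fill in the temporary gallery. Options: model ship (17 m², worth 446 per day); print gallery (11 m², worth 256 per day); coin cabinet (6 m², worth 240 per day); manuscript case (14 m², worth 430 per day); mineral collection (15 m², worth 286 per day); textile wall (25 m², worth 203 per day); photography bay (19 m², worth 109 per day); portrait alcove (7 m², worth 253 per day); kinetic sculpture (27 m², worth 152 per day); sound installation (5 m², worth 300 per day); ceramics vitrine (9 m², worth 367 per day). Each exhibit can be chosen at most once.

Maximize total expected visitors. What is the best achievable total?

2039

A density-first pass picks model ship + coin cabinet + manuscript case + portrait alcove + sound installation + ceramics vitrine — 2036 at 58 m².
Replace portrait alcove with print gallery: the trade gains 3 net, giving 2039 at 62 m².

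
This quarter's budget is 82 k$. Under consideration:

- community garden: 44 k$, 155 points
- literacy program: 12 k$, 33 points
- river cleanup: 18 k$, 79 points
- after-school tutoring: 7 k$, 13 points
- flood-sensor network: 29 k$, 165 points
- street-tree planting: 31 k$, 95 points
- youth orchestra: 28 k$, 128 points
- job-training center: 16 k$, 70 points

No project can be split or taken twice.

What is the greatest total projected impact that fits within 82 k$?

385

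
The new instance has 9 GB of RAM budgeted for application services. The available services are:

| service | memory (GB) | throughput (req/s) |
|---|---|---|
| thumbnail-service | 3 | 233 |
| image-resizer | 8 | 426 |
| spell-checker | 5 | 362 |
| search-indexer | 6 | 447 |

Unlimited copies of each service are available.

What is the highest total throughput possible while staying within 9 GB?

By throughput per GB: thumbnail-service 77.67, search-indexer 74.50, spell-checker 72.40 lead.
Best packing: 3×thumbnail-service — 9 GB, 699 total.

699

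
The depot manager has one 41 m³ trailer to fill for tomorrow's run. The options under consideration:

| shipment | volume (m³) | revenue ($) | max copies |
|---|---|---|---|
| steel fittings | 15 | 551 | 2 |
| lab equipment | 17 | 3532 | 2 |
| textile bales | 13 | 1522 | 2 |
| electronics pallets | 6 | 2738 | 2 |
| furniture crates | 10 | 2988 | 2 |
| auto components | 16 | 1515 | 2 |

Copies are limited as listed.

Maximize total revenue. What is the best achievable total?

Ranking by ratio (revenue/m³): electronics pallets 456.33, furniture crates 298.80, lab equipment 207.76, textile bales 117.08.
Greedy by ratio would take 2×electronics pallets + 2×furniture crates: 32 m³ used, total 11452.
The 10 m³ tied up in furniture crates is better spent on lab equipment — total rises to 11996 (39 m³).
Every other selection either busts 41 m³ or exceeds an availability limit or fails to beat 11996.

11996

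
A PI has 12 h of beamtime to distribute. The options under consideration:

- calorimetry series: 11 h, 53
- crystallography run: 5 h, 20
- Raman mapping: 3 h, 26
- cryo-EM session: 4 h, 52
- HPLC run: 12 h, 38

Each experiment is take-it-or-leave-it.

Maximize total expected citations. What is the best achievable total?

98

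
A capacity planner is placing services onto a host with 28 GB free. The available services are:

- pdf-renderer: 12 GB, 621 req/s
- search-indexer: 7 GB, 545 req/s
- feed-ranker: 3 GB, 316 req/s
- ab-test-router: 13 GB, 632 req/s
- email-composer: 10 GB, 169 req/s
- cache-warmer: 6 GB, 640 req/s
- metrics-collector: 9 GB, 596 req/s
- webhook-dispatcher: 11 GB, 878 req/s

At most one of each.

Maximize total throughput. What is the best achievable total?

2379

Search-indexer + feed-ranker + cache-warmer + webhook-dispatcher uses 27 of the 28 GB and totals 2379.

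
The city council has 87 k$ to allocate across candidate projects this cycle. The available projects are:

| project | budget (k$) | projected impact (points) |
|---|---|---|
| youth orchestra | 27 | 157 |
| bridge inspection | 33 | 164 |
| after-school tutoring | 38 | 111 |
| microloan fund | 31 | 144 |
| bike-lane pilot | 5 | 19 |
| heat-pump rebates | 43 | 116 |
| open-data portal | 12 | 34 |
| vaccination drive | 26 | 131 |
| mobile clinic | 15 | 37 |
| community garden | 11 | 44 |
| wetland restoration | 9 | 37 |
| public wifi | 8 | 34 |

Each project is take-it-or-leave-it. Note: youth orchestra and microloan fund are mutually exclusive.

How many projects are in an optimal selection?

Optimal total is 452.
For example youth orchestra + bridge inspection + vaccination drive achieves it, using 86 k$.
Every optimal selection uses 3 projects.

3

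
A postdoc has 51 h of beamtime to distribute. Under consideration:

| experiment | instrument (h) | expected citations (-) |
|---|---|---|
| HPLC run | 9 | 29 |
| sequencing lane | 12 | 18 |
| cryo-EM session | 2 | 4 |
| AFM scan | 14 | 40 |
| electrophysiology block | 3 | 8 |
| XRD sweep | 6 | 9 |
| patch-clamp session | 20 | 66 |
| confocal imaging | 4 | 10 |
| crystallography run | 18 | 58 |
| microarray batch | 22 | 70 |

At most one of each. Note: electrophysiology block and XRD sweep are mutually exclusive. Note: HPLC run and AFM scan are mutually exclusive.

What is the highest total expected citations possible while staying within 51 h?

165

A density-first pass picks HPLC run + electrophysiology block + patch-clamp session + crystallography run — 161 at 50 h.
The 21 h tied up in electrophysiology block and crystallography run is better spent on microarray batch — total rises to 165 (51 h).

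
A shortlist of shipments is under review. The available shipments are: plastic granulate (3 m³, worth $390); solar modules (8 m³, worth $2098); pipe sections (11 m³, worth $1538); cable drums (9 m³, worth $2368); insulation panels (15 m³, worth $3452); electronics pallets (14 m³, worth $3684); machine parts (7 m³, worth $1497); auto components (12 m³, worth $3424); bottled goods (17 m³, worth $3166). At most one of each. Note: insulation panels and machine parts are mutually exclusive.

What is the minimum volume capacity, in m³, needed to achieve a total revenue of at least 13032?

50

Look for the lowest-volume combination reaching 13032.
solar modules + cable drums + electronics pallets + machine parts + auto components: 13071 revenue at 50 m³.
No combination under 50 m³ hits 13032.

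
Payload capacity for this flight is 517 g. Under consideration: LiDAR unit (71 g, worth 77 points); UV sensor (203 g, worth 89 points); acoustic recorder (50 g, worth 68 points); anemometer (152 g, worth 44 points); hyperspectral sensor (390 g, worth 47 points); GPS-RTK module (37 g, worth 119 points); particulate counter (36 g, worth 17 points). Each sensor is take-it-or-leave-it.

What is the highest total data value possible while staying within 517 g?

397

Filling by ratio: LiDAR unit + UV sensor + acoustic recorder + GPS-RTK module + particulate counter for 370, with 120 g left unused.
Dropping particulate counter frees 36 g; slotting in anemometer (152 g) lifts the total to 397 at 513 g.
The closest alternative, LiDAR unit + UV sensor + acoustic recorder + GPS-RTK module + particulate counter, reaches only 370.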